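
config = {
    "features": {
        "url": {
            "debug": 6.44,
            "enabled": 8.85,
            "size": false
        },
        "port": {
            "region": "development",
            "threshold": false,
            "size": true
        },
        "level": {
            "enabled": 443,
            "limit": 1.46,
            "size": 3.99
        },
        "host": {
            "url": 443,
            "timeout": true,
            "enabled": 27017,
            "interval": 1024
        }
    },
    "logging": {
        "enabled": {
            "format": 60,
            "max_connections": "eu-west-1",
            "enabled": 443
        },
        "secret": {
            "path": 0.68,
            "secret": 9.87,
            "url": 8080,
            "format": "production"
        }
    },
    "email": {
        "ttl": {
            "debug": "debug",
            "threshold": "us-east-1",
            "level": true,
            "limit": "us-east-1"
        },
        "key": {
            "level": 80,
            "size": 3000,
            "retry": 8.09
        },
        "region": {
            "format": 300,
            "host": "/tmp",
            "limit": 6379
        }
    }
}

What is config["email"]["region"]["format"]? 300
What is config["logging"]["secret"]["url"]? 8080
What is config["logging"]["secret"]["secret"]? 9.87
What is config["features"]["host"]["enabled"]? 27017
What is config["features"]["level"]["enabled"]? 443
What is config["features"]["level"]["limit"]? 1.46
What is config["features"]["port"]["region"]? "development"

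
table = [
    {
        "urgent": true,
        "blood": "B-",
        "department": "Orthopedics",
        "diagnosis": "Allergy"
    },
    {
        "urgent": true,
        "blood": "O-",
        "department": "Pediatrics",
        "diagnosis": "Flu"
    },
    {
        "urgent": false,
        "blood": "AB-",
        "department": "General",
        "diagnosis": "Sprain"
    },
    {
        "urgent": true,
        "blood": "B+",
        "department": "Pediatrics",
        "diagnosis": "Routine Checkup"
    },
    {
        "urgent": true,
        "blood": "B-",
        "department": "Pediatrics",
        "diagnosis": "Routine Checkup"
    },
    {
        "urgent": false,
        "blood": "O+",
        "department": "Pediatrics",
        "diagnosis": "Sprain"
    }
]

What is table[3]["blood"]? "B+"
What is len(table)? 6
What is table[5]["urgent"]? False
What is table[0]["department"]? "Orthopedics"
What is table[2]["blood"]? "AB-"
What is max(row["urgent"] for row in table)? True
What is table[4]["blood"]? "B-"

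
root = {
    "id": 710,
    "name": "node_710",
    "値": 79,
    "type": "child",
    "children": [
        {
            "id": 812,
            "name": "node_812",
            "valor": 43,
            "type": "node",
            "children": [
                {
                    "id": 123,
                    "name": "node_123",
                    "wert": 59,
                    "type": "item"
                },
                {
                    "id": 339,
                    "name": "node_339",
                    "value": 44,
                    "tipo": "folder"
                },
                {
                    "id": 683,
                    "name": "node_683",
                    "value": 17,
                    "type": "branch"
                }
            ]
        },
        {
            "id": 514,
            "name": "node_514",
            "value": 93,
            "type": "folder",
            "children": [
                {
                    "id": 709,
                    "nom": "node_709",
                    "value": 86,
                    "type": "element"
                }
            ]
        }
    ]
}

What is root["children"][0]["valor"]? 43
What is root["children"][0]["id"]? 812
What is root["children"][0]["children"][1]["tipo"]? "folder"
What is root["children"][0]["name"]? "node_812"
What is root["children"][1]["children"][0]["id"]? 709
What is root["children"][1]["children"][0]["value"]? 86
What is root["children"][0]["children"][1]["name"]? "node_339"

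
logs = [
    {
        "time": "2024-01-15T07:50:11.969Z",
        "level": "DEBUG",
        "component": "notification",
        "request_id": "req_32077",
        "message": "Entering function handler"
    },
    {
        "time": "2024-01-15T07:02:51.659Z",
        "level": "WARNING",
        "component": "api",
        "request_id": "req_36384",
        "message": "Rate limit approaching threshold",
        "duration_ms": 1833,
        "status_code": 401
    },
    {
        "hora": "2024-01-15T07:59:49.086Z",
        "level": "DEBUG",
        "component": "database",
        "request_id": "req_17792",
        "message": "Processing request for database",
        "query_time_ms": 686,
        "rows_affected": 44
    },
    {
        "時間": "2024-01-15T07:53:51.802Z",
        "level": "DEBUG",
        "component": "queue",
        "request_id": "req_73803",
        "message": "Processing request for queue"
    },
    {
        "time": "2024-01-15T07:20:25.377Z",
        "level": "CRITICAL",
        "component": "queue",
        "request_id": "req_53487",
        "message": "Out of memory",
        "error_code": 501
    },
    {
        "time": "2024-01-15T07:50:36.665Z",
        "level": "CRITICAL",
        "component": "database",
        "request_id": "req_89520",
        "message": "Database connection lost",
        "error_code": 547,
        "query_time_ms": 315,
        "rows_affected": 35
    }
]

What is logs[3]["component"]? "queue"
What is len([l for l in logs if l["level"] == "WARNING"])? 1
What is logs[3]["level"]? "DEBUG"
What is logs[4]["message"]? "Out of memory"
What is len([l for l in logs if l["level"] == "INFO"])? 0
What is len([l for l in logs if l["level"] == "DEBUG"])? 3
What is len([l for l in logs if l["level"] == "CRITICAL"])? 2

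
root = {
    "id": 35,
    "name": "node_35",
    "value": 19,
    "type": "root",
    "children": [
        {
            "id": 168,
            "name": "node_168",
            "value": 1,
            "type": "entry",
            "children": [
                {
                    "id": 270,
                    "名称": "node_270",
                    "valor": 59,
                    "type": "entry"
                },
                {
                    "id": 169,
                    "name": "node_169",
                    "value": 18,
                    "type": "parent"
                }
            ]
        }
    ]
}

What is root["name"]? "node_35"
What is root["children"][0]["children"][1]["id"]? 169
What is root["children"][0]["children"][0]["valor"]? 59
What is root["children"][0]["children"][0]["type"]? "entry"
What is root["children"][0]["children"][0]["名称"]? "node_270"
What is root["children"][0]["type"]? "entry"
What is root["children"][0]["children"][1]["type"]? "parent"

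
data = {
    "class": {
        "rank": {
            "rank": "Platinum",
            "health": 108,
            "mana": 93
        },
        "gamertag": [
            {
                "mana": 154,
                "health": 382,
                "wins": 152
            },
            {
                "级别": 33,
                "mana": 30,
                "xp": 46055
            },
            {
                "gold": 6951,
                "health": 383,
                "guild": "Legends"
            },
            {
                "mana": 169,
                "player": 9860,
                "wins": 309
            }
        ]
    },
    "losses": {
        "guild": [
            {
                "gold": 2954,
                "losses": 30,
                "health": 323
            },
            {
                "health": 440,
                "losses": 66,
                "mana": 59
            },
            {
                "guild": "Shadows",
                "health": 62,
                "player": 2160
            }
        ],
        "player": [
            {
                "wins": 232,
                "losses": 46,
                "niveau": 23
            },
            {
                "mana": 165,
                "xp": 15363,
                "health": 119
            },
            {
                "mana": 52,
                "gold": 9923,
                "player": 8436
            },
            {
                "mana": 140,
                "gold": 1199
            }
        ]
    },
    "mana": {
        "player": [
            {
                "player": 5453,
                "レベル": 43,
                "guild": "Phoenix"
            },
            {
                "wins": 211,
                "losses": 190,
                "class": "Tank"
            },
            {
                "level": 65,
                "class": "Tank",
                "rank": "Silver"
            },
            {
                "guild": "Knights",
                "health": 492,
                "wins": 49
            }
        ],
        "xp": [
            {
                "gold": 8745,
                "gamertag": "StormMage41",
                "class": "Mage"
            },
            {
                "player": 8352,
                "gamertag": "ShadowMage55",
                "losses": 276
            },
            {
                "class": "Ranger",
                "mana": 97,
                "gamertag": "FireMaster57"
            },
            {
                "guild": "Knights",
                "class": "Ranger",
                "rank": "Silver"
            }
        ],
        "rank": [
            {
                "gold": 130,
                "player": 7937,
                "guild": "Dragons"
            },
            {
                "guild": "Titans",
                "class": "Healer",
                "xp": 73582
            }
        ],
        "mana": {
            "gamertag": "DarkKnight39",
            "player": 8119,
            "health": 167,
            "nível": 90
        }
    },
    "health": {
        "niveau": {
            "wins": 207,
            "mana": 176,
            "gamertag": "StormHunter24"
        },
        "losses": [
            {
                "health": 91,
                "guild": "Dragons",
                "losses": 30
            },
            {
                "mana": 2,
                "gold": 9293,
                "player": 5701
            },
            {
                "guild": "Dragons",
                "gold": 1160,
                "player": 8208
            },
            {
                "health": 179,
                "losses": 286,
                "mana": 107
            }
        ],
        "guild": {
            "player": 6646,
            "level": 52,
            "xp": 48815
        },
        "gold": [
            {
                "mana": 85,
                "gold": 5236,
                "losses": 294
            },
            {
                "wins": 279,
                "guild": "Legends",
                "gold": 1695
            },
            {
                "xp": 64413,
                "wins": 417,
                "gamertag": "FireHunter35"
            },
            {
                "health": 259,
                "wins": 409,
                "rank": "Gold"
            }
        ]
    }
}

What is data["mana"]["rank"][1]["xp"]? 73582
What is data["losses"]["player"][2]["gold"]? 9923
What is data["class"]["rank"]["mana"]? 93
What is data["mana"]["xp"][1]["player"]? 8352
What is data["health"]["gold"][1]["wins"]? 279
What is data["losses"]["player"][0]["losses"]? 46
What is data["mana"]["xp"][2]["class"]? "Ranger"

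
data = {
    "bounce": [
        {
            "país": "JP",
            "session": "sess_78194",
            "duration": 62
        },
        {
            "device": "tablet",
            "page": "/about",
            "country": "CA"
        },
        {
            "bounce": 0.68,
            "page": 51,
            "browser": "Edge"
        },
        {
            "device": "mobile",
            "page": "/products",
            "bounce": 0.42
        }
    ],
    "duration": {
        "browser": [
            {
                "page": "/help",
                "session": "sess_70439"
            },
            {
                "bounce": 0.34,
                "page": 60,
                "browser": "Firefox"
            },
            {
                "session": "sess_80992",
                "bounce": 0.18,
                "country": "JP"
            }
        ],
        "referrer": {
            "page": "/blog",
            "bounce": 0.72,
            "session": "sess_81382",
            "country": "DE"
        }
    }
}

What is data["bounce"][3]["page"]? "/products"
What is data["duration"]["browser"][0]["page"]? "/help"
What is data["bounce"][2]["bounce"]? 0.68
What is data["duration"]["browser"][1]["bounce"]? 0.34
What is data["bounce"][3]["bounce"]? 0.42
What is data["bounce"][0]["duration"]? 62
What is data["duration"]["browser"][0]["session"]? "sess_70439"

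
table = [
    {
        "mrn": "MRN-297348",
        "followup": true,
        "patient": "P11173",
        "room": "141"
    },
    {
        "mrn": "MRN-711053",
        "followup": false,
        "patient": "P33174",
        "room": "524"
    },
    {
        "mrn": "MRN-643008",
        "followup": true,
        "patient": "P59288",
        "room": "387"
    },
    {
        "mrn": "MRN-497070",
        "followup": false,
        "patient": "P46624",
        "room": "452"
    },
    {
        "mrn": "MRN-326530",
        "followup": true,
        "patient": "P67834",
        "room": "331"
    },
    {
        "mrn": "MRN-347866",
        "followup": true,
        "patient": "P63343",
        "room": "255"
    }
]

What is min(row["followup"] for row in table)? False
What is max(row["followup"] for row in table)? True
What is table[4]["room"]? "331"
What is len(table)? 6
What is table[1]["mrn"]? "MRN-711053"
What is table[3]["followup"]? False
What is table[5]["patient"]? "P63343"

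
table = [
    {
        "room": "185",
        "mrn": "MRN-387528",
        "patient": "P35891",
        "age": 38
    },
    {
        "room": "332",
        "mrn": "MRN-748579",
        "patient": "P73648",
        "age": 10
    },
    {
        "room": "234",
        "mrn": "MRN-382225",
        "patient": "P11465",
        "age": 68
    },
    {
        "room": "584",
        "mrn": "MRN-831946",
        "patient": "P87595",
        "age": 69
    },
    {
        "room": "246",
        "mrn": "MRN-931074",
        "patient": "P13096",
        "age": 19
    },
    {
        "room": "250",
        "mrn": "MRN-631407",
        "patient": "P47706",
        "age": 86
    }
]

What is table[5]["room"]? "250"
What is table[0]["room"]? "185"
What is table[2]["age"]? 68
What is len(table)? 6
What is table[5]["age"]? 86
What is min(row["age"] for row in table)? 10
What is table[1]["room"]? "332"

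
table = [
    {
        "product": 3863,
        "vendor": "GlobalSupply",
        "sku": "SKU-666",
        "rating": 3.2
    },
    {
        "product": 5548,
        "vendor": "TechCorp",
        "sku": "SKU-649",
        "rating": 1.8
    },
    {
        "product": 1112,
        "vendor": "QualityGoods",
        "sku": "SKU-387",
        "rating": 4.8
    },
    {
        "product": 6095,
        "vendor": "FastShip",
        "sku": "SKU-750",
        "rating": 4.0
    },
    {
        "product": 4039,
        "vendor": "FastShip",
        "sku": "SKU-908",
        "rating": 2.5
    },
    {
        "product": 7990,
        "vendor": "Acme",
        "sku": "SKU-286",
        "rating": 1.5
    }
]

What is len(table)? 6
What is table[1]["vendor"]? "TechCorp"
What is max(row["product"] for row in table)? 7990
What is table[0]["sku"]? "SKU-666"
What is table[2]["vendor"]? "QualityGoods"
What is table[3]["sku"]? "SKU-750"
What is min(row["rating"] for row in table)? 1.5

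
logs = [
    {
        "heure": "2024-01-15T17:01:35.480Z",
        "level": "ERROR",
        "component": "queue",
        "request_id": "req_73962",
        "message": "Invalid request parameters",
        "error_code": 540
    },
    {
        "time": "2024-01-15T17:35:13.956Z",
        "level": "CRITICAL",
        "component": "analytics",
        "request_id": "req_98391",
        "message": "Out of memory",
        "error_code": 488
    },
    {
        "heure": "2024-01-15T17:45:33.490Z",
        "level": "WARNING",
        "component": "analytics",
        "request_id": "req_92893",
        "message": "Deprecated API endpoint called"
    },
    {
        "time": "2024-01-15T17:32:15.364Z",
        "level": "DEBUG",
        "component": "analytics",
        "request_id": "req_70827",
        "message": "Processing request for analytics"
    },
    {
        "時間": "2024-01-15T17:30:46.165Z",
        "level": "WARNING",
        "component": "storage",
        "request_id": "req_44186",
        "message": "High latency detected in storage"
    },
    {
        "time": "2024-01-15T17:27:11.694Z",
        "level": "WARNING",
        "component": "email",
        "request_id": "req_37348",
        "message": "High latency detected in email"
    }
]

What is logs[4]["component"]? "storage"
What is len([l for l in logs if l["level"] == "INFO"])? 0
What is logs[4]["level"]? "WARNING"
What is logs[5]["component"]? "email"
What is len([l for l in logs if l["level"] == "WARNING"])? 3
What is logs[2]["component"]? "analytics"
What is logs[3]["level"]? "DEBUG"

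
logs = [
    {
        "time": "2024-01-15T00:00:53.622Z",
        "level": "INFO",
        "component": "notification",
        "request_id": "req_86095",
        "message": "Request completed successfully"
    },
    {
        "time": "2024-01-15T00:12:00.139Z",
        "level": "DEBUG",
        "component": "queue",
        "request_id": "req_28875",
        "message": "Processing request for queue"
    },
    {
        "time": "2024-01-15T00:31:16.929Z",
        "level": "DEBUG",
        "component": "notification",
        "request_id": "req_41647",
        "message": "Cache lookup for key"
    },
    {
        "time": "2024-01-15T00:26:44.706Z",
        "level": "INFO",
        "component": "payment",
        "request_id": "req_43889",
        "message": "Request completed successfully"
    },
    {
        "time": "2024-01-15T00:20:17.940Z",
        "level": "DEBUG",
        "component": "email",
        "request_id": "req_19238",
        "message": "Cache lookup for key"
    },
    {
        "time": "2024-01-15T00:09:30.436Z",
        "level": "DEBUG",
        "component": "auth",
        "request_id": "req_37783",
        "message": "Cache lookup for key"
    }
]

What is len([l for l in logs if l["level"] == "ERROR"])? 0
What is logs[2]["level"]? "DEBUG"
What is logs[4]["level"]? "DEBUG"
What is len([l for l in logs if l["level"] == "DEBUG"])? 4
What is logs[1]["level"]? "DEBUG"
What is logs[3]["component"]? "payment"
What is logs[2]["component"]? "notification"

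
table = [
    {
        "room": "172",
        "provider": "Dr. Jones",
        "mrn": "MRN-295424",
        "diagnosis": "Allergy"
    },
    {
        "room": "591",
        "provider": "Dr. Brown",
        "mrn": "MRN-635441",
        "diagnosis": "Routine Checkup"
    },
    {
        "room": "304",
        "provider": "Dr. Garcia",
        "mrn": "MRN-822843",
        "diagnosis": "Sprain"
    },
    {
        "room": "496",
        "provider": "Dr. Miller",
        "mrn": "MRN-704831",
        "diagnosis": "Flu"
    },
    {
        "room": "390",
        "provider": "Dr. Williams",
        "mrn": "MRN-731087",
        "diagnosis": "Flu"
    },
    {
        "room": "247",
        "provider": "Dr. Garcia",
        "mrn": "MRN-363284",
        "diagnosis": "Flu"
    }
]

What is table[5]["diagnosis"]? "Flu"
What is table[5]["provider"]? "Dr. Garcia"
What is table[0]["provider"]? "Dr. Jones"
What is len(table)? 6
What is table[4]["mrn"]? "MRN-731087"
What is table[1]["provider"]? "Dr. Brown"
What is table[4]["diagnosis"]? "Flu"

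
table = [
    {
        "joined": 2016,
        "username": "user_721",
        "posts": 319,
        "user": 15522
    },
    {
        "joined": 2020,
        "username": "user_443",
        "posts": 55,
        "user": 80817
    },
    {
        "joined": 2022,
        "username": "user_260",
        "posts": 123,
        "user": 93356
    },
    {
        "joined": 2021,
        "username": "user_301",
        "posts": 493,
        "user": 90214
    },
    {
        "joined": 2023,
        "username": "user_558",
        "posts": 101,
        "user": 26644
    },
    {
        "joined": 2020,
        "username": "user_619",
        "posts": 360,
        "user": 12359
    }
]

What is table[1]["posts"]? 55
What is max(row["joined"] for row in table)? 2023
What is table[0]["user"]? 15522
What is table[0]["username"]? "user_721"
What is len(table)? 6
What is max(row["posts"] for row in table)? 493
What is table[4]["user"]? 26644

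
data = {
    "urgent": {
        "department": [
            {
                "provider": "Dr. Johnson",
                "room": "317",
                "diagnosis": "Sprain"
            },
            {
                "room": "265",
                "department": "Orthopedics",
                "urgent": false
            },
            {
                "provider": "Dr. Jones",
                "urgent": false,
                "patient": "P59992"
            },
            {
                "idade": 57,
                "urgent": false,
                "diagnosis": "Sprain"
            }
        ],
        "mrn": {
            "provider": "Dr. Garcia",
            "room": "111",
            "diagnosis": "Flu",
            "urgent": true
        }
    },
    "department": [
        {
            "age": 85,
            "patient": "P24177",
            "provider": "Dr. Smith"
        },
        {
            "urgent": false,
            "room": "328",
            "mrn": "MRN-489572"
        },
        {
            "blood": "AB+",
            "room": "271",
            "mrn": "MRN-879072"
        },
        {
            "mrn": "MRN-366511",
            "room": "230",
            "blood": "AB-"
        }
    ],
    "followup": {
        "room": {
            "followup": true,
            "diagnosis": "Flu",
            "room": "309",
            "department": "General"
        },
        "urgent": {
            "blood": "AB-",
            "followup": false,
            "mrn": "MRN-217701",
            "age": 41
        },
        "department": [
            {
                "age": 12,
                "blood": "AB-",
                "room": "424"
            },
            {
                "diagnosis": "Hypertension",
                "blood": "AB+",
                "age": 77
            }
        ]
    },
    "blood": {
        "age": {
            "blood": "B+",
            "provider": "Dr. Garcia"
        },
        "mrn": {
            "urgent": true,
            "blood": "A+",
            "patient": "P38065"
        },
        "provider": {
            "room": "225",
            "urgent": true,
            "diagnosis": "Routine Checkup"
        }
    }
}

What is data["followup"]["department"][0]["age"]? 12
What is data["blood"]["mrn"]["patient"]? "P38065"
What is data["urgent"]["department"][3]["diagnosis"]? "Sprain"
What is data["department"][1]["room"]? "328"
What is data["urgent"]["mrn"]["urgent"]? True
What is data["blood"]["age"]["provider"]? "Dr. Garcia"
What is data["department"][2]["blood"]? "AB+"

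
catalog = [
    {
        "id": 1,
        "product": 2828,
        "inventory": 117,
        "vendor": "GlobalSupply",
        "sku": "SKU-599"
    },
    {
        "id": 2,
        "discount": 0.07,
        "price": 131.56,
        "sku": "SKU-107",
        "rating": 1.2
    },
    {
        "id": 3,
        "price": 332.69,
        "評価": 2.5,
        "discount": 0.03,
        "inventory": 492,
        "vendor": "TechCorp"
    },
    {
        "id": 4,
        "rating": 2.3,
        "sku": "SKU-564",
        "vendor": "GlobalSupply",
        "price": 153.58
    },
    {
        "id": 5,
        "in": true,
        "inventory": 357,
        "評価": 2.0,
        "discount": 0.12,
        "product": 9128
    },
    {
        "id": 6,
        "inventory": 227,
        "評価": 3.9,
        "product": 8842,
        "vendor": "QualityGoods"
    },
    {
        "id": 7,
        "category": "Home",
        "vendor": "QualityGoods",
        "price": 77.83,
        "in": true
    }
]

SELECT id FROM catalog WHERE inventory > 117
[3, 5, 6]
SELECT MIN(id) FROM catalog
1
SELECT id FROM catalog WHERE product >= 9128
[5]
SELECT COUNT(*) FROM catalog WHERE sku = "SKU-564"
1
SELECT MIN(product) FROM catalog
2828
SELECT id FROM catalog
[1, 2, 3, 4, 5, 6, 7]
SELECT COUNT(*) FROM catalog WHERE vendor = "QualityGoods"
2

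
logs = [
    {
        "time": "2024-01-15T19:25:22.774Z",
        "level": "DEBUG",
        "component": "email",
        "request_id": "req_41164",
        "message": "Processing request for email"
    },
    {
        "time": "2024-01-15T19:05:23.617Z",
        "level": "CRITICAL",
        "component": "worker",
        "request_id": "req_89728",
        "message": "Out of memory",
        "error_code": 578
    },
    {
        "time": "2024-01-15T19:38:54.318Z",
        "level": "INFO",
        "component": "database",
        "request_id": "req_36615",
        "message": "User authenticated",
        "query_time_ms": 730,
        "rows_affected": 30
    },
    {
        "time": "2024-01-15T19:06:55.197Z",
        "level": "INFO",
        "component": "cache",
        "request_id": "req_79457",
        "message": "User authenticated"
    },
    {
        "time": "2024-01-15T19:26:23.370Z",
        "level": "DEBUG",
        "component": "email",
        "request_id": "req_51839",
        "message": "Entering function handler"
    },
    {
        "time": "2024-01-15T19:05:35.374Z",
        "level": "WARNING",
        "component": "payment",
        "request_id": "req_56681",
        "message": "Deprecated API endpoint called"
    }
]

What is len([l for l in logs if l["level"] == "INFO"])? 2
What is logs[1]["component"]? "worker"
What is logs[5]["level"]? "WARNING"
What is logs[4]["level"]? "DEBUG"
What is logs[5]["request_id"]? "req_56681"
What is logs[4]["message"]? "Entering function handler"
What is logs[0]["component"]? "email"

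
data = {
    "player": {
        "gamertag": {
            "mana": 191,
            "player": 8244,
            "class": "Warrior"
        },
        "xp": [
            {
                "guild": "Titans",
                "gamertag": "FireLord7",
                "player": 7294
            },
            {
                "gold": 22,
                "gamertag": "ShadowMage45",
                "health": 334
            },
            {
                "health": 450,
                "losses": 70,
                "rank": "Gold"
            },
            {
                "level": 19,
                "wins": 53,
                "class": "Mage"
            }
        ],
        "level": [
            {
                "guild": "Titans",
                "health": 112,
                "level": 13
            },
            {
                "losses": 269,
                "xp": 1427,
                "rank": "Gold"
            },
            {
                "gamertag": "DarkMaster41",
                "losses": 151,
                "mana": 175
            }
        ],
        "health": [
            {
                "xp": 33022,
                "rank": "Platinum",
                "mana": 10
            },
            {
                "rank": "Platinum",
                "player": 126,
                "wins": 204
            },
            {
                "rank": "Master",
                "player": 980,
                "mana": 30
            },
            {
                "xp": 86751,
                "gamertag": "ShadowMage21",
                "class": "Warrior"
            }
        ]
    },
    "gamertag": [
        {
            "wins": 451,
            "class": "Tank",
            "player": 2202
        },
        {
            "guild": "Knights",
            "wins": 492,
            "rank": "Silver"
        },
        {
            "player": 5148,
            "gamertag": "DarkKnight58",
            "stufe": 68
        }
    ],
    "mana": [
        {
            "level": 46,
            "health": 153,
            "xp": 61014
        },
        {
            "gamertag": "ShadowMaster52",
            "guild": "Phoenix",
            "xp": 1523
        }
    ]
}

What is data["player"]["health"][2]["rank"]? "Master"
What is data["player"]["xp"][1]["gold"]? 22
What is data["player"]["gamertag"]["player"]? 8244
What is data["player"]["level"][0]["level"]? 13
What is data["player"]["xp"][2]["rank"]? "Gold"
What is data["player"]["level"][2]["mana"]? 175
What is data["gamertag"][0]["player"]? 2202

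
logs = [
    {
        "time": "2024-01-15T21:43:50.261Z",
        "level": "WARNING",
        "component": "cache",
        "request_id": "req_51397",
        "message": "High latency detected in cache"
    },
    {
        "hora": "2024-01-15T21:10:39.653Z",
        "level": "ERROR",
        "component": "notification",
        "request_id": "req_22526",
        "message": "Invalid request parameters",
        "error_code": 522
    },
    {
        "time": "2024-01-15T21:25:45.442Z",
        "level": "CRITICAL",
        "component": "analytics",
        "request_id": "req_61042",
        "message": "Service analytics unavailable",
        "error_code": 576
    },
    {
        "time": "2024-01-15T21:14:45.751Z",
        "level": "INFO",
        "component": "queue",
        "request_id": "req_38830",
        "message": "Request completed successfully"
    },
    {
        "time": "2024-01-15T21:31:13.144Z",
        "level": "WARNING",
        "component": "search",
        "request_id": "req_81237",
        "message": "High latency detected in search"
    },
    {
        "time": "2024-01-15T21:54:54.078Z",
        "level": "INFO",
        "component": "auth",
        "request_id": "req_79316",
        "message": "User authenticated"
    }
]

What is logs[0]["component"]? "cache"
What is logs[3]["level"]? "INFO"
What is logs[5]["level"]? "INFO"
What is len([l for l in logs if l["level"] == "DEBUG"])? 0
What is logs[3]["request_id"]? "req_38830"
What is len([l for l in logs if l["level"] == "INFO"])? 2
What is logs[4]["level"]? "WARNING"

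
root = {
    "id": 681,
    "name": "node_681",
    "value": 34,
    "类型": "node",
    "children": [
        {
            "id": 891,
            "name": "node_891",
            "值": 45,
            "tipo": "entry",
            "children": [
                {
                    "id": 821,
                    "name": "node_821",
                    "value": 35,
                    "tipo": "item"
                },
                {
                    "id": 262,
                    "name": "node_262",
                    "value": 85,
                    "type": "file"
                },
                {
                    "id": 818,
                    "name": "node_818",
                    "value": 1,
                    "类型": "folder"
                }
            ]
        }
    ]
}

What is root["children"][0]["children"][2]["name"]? "node_818"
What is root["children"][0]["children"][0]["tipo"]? "item"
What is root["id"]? 681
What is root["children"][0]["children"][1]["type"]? "file"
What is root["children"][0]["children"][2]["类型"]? "folder"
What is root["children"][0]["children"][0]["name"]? "node_821"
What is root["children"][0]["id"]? 891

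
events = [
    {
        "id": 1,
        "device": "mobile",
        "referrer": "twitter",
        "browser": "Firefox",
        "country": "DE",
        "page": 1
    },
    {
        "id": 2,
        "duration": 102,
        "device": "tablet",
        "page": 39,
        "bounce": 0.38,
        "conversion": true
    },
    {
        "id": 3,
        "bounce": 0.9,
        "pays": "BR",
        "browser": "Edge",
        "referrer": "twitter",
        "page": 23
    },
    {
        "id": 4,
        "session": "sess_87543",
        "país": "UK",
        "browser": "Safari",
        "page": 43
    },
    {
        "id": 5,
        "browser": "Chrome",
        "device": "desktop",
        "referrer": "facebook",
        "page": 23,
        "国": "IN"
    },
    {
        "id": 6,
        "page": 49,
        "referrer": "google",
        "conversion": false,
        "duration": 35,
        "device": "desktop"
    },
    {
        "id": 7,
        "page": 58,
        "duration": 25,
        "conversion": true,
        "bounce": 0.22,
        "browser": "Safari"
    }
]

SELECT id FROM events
[1, 2, 3, 4, 5, 6, 7]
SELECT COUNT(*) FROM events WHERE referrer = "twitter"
2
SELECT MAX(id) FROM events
7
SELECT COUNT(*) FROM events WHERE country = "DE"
1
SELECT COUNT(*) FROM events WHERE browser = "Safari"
2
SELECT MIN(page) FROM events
1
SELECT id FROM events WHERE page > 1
[2, 3, 4, 5, 6, 7]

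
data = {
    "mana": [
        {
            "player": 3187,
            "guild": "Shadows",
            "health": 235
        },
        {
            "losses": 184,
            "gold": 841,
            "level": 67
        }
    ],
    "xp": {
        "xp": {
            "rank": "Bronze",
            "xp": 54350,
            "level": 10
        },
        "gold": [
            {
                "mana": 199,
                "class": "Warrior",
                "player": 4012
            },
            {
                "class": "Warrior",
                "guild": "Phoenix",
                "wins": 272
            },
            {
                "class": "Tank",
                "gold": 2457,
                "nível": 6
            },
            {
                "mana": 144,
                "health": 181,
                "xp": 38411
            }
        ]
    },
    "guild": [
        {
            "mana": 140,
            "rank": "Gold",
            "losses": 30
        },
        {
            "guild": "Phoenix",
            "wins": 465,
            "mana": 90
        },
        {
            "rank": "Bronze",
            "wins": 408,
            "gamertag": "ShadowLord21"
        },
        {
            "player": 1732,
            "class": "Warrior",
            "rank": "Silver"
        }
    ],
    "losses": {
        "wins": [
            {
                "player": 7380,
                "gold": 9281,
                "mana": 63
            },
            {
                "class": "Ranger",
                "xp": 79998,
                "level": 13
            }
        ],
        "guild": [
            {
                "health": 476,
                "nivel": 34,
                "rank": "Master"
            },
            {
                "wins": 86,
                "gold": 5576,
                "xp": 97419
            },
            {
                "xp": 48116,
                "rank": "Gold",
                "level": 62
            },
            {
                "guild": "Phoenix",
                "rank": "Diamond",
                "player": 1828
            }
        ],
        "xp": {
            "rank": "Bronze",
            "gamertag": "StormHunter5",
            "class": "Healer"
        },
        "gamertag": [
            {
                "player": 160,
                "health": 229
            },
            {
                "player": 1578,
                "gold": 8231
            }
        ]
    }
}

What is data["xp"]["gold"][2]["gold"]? 2457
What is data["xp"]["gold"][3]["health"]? 181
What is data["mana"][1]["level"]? 67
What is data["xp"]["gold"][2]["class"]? "Tank"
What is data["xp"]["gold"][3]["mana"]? 144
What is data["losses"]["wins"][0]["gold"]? 9281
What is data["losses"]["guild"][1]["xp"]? 97419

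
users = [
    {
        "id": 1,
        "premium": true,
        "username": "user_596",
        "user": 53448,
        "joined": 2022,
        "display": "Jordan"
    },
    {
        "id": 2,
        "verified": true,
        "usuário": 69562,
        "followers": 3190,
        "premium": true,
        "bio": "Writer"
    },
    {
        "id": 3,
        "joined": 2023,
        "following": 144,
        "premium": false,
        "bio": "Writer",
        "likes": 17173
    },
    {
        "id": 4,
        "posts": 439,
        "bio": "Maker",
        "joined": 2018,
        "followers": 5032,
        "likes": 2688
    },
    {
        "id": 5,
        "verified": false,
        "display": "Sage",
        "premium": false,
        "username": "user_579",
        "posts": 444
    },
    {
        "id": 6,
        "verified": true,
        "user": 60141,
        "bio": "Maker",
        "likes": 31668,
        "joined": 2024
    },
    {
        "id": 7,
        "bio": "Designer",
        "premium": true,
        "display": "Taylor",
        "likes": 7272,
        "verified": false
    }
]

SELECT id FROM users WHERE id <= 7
[1, 2, 3, 4, 5, 6, 7]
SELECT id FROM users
[1, 2, 3, 4, 5, 6, 7]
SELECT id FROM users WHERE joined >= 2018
[1, 3, 4, 6]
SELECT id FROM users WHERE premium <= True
[1, 2, 3, 5, 7]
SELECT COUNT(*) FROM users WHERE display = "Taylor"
1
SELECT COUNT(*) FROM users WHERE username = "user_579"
1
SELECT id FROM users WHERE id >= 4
[4, 5, 6, 7]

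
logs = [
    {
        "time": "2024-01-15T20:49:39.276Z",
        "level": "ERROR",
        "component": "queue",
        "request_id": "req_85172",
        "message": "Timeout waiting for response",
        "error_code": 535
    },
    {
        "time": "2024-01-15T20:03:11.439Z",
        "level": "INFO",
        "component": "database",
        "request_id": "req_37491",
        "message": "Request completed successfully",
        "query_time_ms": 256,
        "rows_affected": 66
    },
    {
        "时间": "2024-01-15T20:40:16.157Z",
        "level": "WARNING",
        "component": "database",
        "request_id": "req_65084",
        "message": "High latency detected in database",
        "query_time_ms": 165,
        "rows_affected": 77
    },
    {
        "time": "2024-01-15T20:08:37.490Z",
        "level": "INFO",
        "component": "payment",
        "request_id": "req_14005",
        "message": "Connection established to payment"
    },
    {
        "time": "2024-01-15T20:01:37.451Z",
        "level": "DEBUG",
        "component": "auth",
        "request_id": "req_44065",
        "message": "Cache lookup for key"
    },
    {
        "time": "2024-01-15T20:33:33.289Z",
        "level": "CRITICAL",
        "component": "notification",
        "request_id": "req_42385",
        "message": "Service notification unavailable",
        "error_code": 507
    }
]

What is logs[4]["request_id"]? "req_44065"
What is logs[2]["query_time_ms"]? 165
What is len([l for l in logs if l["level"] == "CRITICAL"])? 1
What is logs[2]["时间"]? "2024-01-15T20:40:16.157Z"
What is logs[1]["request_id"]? "req_37491"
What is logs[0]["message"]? "Timeout waiting for response"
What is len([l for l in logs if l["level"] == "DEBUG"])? 1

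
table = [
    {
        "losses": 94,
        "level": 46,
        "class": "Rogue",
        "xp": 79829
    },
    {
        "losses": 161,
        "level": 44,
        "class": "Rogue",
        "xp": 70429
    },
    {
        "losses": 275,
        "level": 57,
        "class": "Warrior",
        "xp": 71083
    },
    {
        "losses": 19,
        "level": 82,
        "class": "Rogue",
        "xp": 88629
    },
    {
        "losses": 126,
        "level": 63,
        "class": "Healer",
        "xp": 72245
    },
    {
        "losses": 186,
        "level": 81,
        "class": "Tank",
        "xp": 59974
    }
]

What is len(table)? 6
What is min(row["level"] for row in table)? 44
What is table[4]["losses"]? 126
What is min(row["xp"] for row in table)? 59974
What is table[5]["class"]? "Tank"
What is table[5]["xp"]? 59974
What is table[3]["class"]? "Rogue"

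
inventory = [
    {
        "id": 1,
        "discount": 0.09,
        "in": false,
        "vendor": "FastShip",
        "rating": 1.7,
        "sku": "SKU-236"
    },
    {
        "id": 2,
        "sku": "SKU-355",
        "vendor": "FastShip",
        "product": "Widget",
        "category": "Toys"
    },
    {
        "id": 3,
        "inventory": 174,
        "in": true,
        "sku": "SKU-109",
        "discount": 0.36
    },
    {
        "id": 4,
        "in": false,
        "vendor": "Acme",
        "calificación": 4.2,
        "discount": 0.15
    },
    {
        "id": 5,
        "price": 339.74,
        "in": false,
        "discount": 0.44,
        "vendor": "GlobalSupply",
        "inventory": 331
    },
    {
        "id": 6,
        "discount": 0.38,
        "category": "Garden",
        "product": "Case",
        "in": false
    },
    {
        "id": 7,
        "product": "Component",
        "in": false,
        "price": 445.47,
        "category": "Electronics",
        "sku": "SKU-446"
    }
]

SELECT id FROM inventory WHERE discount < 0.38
[1, 3, 4]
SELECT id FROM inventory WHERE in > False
[3]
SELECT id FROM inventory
[1, 2, 3, 4, 5, 6, 7]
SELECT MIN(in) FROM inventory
False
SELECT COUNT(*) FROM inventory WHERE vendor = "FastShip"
2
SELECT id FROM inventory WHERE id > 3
[4, 5, 6, 7]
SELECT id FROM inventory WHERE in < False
[]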